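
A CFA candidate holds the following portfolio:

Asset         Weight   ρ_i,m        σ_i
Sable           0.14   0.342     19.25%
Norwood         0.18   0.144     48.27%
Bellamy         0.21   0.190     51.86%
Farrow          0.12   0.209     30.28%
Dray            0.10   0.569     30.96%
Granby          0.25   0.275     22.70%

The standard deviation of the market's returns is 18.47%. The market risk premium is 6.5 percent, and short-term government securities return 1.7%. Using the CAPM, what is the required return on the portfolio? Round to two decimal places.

β_Sable = 0.342 × 19.25% / 18.47% = 0.3564
β_Norwood = 0.144 × 48.27% / 18.47% = 0.3763
β_Bellamy = 0.190 × 51.86% / 18.47% = 0.5335
β_Farrow = 0.209 × 30.28% / 18.47% = 0.3426
β_Dray = 0.569 × 30.96% / 18.47% = 0.9538
β_Granby = 0.275 × 22.70% / 18.47% = 0.3380
β_P = Σ w_i β_i = 0.14×0.3564 + 0.18×0.3763 + 0.21×0.5335 + 0.12×0.3426 + 0.10×0.9538 + 0.25×0.3380 = 0.4507
E(R_P) = R_f + β_P × MRP = 1.7% + 0.4507 × 6.5% = 4.63%

4.63%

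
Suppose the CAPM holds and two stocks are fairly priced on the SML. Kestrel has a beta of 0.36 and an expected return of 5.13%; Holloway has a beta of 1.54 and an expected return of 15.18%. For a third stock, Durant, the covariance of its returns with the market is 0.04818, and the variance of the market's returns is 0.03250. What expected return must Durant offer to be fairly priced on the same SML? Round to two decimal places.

14.69%

MRP = (15.18% − 5.13%) / (1.54 − 0.36) = 8.5169%
R_f = 5.13% − 0.36 × 8.5169% = 2.0639%
β_Durant = Cov / Var(R_m) = 0.04818 / 0.03250 = 1.4825
E(R_Durant) = R_f + β × MRP = 2.0639% + 1.4825 × 8.5169% = 14.69%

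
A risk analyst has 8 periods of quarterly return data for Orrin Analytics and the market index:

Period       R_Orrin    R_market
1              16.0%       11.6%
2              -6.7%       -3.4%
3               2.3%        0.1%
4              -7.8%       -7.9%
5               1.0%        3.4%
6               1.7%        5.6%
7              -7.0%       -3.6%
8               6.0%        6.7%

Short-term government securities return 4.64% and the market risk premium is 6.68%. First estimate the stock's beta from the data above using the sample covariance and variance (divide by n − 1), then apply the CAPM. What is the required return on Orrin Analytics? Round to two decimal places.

12.48%

Mean R_i = (16.0 − 6.7 + 2.3 − 7.8 + 1.0 + 1.7 − 7.0 + 6.0) / 8 = 0.6875%
Mean R_m = (11.6 − 3.4 + 0.1 − 7.9 + 3.4 + 5.6 − 3.6 + 6.7) / 8 = 1.5625%
Σ(R_i − R̄_i)(R_m − R̄_m) = 339.9563  ⇒  Cov = 339.9563 / 7 = 48.5652
Σ(R_m − R̄_m)² = 289.7788  ⇒  Var(R_m) = 289.7788 / 7 = 41.3970
β = Cov / Var(R_m) = 48.5652 / 41.3970 = 1.1732
E(R) = R_f + β × MRP = 4.64% + 1.1732 × 6.68% = 12.48%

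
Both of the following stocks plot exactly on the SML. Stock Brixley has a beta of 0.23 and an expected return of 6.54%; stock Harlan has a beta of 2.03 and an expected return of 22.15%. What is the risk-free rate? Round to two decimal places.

4.55%

Both satisfy E(R) = R_f + β·MRP, so the slope of the SML is
MRP = (22.15% − 6.54%) / (2.03 − 0.23) = 15.61% / 1.80 = 8.6722%
R_f = E(R_Brixley) − β_Brixley·MRP = 6.54% − 0.23 × 8.6722% = 4.5454%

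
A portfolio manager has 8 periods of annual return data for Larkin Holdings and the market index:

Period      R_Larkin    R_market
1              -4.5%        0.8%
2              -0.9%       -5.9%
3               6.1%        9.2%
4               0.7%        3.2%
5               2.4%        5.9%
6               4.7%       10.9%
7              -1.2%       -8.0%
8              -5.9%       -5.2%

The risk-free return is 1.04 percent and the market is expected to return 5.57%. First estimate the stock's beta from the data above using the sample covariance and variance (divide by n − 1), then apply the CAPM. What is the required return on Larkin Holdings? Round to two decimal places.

3.10%

Mean R_i = (-4.5 − 0.9 + 6.1 + 0.7 + 2.4 + 4.7 − 1.2 − 5.9) / 8 = 0.1750%
Mean R_m = (0.8 − 5.9 + 9.2 + 3.2 + 5.9 + 10.9 − 8.0 − 5.2) / 8 = 1.3625%
Σ(R_i − R̄_i)(R_m − R̄_m) = 163.8325  ⇒  Cov = 163.8325 / 7 = 23.4046
Σ(R_m − R̄_m)² = 360.1388  ⇒  Var(R_m) = 360.1388 / 7 = 51.4484
β = Cov / Var(R_m) = 23.4046 / 51.4484 = 0.4549
MRP = 5.57% − 1.04% = 4.53%
E(R) = R_f + β × MRP = 1.04% + 0.4549 × 4.53% = 3.10%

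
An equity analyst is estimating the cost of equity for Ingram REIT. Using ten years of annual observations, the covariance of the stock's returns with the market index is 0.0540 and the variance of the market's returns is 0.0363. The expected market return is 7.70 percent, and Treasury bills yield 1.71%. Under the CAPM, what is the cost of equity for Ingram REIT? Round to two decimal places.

10.62%

β = Cov(R_i, R_m) / Var(R_m) = 0.0540 / 0.0363 = 1.4876
MRP = 7.70% − 1.71% = 5.99%
E(R) = R_f + β × MRP = 1.71% + 1.4876 × 5.99% = 10.62%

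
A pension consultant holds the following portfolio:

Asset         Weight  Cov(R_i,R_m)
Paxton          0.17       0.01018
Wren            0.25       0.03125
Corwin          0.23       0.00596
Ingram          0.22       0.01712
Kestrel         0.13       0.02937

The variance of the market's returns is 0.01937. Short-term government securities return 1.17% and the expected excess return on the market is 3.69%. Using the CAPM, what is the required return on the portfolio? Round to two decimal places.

β_Paxton = 0.01018 / 0.01937 = 0.5256
β_Wren = 0.03125 / 0.01937 = 1.6133
β_Corwin = 0.00596 / 0.01937 = 0.3077
β_Ingram = 0.01712 / 0.01937 = 0.8838
β_Kestrel = 0.02937 / 0.01937 = 1.5163
β_P = Σ w_i β_i = 0.17×0.5256 + 0.25×1.6133 + 0.23×0.3077 + 0.22×0.8838 + 0.13×1.5163 = 0.9550
E(R_P) = R_f + β_P × MRP = 1.17% + 0.9550 × 3.69% = 4.69%

4.69%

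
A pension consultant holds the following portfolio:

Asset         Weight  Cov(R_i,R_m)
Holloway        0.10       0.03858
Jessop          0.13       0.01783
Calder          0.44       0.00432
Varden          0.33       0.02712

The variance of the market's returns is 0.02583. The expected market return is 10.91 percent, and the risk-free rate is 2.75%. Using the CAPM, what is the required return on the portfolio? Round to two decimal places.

8.13%

β_Holloway = 0.03858 / 0.02583 = 1.4936
β_Jessop = 0.01783 / 0.02583 = 0.6903
β_Calder = 0.00432 / 0.02583 = 0.1672
β_Varden = 0.02712 / 0.02583 = 1.0499
β_P = Σ w_i β_i = 0.10×1.4936 + 0.13×0.6903 + 0.44×0.1672 + 0.33×1.0499 = 0.6591
MRP = 10.91% − 2.75% = 8.16%
E(R_P) = R_f + β_P × MRP = 2.75% + 0.6591 × 8.16% = 8.13%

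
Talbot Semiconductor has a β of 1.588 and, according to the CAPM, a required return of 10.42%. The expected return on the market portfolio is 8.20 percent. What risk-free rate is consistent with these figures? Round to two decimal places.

4.42%

E(R) = R_f + β(E(R_m) − R_f) = R_f(1 − β) + β·E(R_m)
10.42% = R_f × (1 − 1.588) + 1.588 × 8.20%
10.42% = R_f × -0.588 + 13.02160%
R_f = (10.42% − 13.02160%) / -0.588 = 4.42%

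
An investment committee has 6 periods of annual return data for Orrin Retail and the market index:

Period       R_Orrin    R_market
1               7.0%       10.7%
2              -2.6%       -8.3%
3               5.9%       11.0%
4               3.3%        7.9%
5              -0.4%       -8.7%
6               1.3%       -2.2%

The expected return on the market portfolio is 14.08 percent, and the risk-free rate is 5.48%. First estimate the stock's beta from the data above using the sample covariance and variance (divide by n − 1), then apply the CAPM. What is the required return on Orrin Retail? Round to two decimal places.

8.74%

Mean R_i = (7.0 − 2.6 + 5.9 + 3.3 − 0.4 + 1.3) / 6 = 2.4167%
Mean R_m = (10.7 − 8.3 + 11.0 + 7.9 − 8.7 − 2.2) / 6 = 1.7333%
Σ(R_i − R̄_i)(R_m − R̄_m) = 162.9367  ⇒  Cov = 162.9367 / 5 = 32.5873
Σ(R_m − R̄_m)² = 429.2933  ⇒  Var(R_m) = 429.2933 / 5 = 85.8587
β = Cov / Var(R_m) = 32.5873 / 85.8587 = 0.3795
MRP = 14.08% − 5.48% = 8.60%
E(R) = R_f + β × MRP = 5.48% + 0.3795 × 8.60% = 8.74%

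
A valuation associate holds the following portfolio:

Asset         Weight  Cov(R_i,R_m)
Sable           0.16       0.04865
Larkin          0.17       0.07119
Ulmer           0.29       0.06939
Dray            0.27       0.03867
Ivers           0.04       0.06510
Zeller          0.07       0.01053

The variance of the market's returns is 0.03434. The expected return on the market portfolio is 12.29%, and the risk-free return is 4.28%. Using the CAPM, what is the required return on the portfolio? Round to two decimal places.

16.83%

β_Sable = 0.04865 / 0.03434 = 1.4167
β_Larkin = 0.07119 / 0.03434 = 2.0731
β_Ulmer = 0.06939 / 0.03434 = 2.0207
β_Dray = 0.03867 / 0.03434 = 1.1261
β_Ivers = 0.06510 / 0.03434 = 1.8957
β_Zeller = 0.01053 / 0.03434 = 0.3066
β_P = Σ w_i β_i = 0.16×1.4167 + 0.17×2.0731 + 0.29×2.0207 + 0.27×1.1261 + 0.04×1.8957 + 0.07×0.3066 = 1.5664
MRP = 12.29% − 4.28% = 8.01%
E(R_P) = R_f + β_P × MRP = 4.28% + 1.5664 × 8.01% = 16.83%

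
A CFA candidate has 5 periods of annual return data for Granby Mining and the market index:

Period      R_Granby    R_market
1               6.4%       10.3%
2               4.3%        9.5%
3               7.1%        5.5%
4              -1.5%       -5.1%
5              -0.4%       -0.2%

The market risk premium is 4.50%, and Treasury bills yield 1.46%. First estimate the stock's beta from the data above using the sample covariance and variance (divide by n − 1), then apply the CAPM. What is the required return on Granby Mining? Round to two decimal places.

3.80%

Mean R_i = (6.4 + 4.3 + 7.1 − 1.5 − 0.4) / 5 = 3.1800%
Mean R_m = (10.3 + 9.5 + 5.5 − 5.1 − 0.2) / 5 = 4.0000%
Σ(R_i − R̄_i)(R_m − R̄_m) = 89.9500  ⇒  Cov = 89.9500 / 4 = 22.4875
Σ(R_m − R̄_m)² = 172.6400  ⇒  Var(R_m) = 172.6400 / 4 = 43.1600
β = Cov / Var(R_m) = 22.4875 / 43.1600 = 0.5210
E(R) = R_f + β × MRP = 1.46% + 0.5210 × 4.50% = 3.80%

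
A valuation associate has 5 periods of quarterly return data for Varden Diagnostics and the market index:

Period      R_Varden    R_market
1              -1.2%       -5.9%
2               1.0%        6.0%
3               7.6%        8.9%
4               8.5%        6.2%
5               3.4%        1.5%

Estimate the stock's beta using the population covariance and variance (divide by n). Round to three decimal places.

Mean R_i = (-1.2 + 1.0 + 7.6 + 8.5 + 3.4) / 5 = 3.8600%
Mean R_m = (-5.9 + 6.0 + 8.9 + 6.2 + 1.5) / 5 = 3.3400%
Σ(R_i − R̄_i)(R_m − R̄_m) = 74.0580  ⇒  Cov = 74.0580 / 5 = 14.8116
Σ(R_m − R̄_m)² = 134.9320  ⇒  Var(R_m) = 134.9320 / 5 = 26.9864
β = Cov / Var(R_m) = 14.8116 / 26.9864 = 0.5489

0.549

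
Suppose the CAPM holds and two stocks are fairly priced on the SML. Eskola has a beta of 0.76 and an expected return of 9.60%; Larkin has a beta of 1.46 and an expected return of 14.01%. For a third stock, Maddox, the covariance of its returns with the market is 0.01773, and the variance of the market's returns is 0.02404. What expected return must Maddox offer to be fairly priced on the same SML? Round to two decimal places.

9.46%

MRP = (14.01% − 9.60%) / (1.46 − 0.76) = 6.3000%
R_f = 9.60% − 0.76 × 6.3000% = 4.8120%
β_Maddox = Cov / Var(R_m) = 0.01773 / 0.02404 = 0.7375
E(R_Maddox) = R_f + β × MRP = 4.8120% + 0.7375 × 6.3000% = 9.46%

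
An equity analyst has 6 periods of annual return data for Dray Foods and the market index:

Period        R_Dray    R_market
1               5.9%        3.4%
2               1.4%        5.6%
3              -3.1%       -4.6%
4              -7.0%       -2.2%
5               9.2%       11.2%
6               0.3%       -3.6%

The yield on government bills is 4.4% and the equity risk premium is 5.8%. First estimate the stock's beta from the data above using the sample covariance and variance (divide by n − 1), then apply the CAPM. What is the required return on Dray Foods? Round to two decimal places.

8.90%

Mean R_i = (5.9 + 1.4 − 3.1 − 7.0 + 9.2 + 0.3) / 6 = 1.1167%
Mean R_m = (3.4 + 5.6 − 4.6 − 2.2 + 11.2 − 3.6) / 6 = 1.6333%
Σ(R_i − R̄_i)(R_m − R̄_m) = 148.5767  ⇒  Cov = 148.5767 / 5 = 29.7153
Σ(R_m − R̄_m)² = 191.3133  ⇒  Var(R_m) = 191.3133 / 5 = 38.2627
β = Cov / Var(R_m) = 29.7153 / 38.2627 = 0.7766
E(R) = R_f + β × MRP = 4.4% + 0.7766 × 5.8% = 8.90%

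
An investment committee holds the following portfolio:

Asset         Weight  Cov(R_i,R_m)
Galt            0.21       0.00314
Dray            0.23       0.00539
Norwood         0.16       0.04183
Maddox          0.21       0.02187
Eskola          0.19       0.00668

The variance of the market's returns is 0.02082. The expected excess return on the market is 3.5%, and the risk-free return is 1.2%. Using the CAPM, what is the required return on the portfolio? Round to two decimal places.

3.63%

β_Galt = 0.00314 / 0.02082 = 0.1508
β_Dray = 0.00539 / 0.02082 = 0.2589
β_Norwood = 0.04183 / 0.02082 = 2.0091
β_Maddox = 0.02187 / 0.02082 = 1.0504
β_Eskola = 0.00668 / 0.02082 = 0.3208
β_P = Σ w_i β_i = 0.21×0.1508 + 0.23×0.2589 + 0.16×2.0091 + 0.21×1.0504 + 0.19×0.3208 = 0.6942
E(R_P) = R_f + β_P × MRP = 1.2% + 0.6942 × 3.5% = 3.63%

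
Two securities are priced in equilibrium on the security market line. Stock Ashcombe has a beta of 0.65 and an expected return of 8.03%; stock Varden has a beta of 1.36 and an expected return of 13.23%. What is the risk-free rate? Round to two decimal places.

3.27%

Both satisfy E(R) = R_f + β·MRP, so the slope of the SML is
MRP = (13.23% − 8.03%) / (1.36 − 0.65) = 5.20% / 0.71 = 7.3239%
R_f = E(R_Ashcombe) − β_Ashcombe·MRP = 8.03% − 0.65 × 7.3239% = 3.2695%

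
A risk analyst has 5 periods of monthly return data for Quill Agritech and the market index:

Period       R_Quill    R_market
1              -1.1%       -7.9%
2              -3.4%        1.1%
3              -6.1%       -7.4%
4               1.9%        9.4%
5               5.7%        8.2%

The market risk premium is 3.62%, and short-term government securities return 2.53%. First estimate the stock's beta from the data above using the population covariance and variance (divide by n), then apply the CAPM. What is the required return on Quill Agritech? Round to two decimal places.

Mean R_i = (-1.1 − 3.4 − 6.1 + 1.9 + 5.7) / 5 = -0.6000%
Mean R_m = (-7.9 + 1.1 − 7.4 + 9.4 + 8.2) / 5 = 0.6800%
Σ(R_i − R̄_i)(R_m − R̄_m) = 116.7300  ⇒  Cov = 116.7300 / 5 = 23.3460
Σ(R_m − R̄_m)² = 271.6680  ⇒  Var(R_m) = 271.6680 / 5 = 54.3336
β = Cov / Var(R_m) = 23.3460 / 54.3336 = 0.4297
E(R) = R_f + β × MRP = 2.53% + 0.4297 × 3.62% = 4.09%

4.09%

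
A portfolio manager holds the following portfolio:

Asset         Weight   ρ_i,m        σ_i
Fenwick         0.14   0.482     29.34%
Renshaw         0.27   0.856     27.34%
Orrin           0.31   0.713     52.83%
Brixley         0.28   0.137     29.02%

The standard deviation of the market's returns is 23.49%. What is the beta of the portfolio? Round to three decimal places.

0.898

β_Fenwick = 0.482 × 29.34% / 23.49% = 0.6020
β_Renshaw = 0.856 × 27.34% / 23.49% = 0.9963
β_Orrin = 0.713 × 52.83% / 23.49% = 1.6036
β_Brixley = 0.137 × 29.02% / 23.49% = 0.1693
β_P = Σ w_i β_i = 0.14×0.6020 + 0.27×0.9963 + 0.31×1.6036 + 0.28×0.1693 = 0.8978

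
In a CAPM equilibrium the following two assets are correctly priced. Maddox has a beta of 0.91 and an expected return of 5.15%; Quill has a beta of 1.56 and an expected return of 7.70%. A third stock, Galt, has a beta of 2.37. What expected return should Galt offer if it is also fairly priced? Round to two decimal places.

10.88%

MRP (SML slope) = (7.70% − 5.15%) / (1.56 − 0.91) = 2.55% / 0.65 = 3.9231%
R_f (intercept) = 5.15% − 0.91 × 3.9231% = 1.5800%
E(R_Galt) = R_f + β × MRP = 1.5800% + 2.37 × 3.9231% = 10.88%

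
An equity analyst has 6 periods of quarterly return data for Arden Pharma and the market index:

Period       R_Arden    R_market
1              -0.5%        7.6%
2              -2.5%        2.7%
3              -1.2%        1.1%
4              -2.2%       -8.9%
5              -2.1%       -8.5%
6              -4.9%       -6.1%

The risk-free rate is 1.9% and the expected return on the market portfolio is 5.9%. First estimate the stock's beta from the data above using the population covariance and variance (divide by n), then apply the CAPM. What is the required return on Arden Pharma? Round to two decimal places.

2.39%

Mean R_i = (-0.5 − 2.5 − 1.2 − 2.2 − 2.1 − 4.9) / 6 = -2.2333%
Mean R_m = (7.6 + 2.7 + 1.1 − 8.9 − 8.5 − 6.1) / 6 = -2.0167%
Σ(R_i − R̄_i)(R_m − R̄_m) = 28.4267  ⇒  Cov = 28.4267 / 6 = 4.7378
Σ(R_m − R̄_m)² = 230.5283  ⇒  Var(R_m) = 230.5283 / 6 = 38.4214
β = Cov / Var(R_m) = 4.7378 / 38.4214 = 0.1233
MRP = 5.9% − 1.9% = 4.00%
E(R) = R_f + β × MRP = 1.9% + 0.1233 × 4.0% = 2.39%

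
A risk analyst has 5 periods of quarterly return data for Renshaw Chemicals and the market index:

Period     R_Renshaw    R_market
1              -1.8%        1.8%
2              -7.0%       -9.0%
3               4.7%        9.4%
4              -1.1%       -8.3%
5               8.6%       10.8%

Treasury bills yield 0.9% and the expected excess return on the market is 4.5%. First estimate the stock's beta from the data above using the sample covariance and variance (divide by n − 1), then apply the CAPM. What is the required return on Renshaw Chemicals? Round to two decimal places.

3.48%

Mean R_i = (-1.8 − 7.0 + 4.7 − 1.1 + 8.6) / 5 = 0.6800%
Mean R_m = (1.8 − 9.0 + 9.4 − 8.3 + 10.8) / 5 = 0.9400%
Σ(R_i − R̄_i)(R_m − R̄_m) = 202.7540  ⇒  Cov = 202.7540 / 4 = 50.6885
Σ(R_m − R̄_m)² = 353.7120  ⇒  Var(R_m) = 353.7120 / 4 = 88.4280
β = Cov / Var(R_m) = 50.6885 / 88.4280 = 0.5732
E(R) = R_f + β × MRP = 0.9% + 0.5732 × 4.5% = 3.48%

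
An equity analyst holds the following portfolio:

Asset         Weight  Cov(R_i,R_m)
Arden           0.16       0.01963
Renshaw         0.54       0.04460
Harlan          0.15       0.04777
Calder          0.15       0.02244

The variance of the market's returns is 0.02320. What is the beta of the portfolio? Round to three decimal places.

1.627

β_Arden = 0.01963 / 0.02320 = 0.8461
β_Renshaw = 0.04460 / 0.02320 = 1.9224
β_Harlan = 0.04777 / 0.02320 = 2.0591
β_Calder = 0.02244 / 0.02320 = 0.9672
β_P = Σ w_i β_i = 0.16×0.8461 + 0.54×1.9224 + 0.15×2.0591 + 0.15×0.9672 = 1.6274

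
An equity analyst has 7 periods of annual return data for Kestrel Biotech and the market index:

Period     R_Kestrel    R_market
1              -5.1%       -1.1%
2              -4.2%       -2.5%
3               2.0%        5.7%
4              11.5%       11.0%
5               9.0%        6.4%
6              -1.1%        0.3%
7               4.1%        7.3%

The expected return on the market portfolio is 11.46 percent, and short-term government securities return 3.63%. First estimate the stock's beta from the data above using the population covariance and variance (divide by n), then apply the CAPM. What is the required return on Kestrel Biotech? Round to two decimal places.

12.92%

Mean R_i = (-5.1 − 4.2 + 2.0 + 11.5 + 9.0 − 1.1 + 4.1) / 7 = 2.3143%
Mean R_m = (-1.1 − 2.5 + 5.7 + 11.0 + 6.4 + 0.3 + 7.3) / 7 = 3.8714%
Σ(R_i − R̄_i)(R_m − R̄_m) = 178.4929  ⇒  Cov = 178.4929 / 7 = 25.4990
Σ(R_m − R̄_m)² = 150.3743  ⇒  Var(R_m) = 150.3743 / 7 = 21.4820
β = Cov / Var(R_m) = 25.4990 / 21.4820 = 1.1870
MRP = 11.46% − 3.63% = 7.83%
E(R) = R_f + β × MRP = 3.63% + 1.1870 × 7.83% = 12.92%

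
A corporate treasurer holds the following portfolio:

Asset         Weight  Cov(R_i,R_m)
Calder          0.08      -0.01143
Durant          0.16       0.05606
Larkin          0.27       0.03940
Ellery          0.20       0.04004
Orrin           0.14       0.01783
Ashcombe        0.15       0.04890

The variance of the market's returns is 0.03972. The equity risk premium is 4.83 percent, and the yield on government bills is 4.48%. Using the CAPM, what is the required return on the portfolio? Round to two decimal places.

8.92%

β_Calder = -0.01143 / 0.03972 = -0.2878
β_Durant = 0.05606 / 0.03972 = 1.4114
β_Larkin = 0.03940 / 0.03972 = 0.9919
β_Ellery = 0.04004 / 0.03972 = 1.0081
β_Orrin = 0.01783 / 0.03972 = 0.4489
β_Ashcombe = 0.04890 / 0.03972 = 1.2311
β_P = Σ w_i β_i = 0.08×-0.2878 + 0.16×1.4114 + 0.27×0.9919 + 0.20×1.0081 + 0.14×0.4489 + 0.15×1.2311 = 0.9197
E(R_P) = R_f + β_P × MRP = 4.48% + 0.9197 × 4.83% = 8.92%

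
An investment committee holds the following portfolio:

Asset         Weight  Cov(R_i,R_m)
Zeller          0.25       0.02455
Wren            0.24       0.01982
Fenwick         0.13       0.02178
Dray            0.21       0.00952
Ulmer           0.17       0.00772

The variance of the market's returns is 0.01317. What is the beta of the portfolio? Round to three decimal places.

1.294

β_Zeller = 0.02455 / 0.01317 = 1.8641
β_Wren = 0.01982 / 0.01317 = 1.5049
β_Fenwick = 0.02178 / 0.01317 = 1.6538
β_Dray = 0.00952 / 0.01317 = 0.7229
β_Ulmer = 0.00772 / 0.01317 = 0.5862
β_P = Σ w_i β_i = 0.25×1.8641 + 0.24×1.5049 + 0.13×1.6538 + 0.21×0.7229 + 0.17×0.5862 = 1.2937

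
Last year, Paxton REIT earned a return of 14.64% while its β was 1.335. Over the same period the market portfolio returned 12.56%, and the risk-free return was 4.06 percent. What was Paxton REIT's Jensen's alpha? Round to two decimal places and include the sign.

Market excess return = 12.56% − 4.06% = 8.50%
CAPM benchmark = R_f + β(R_m − R_f) = 4.06% + 1.335 × 8.50% = 15.40750%
α = actual − benchmark = 14.64% − 15.40750% = -0.77%

-0.77%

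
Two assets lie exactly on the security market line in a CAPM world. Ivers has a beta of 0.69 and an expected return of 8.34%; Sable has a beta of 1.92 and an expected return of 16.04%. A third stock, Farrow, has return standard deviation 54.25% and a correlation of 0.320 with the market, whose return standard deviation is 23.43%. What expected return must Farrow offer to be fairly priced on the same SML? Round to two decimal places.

MRP = (16.04% − 8.34%) / (1.92 − 0.69) = 6.2602%
R_f = 8.34% − 0.69 × 6.2602% = 4.0205%
β_Farrow = ρ·σ_i/σ_m = 0.320 × 54.25 / 23.43 = 0.7409
E(R_Farrow) = R_f + β × MRP = 4.0205% + 0.7409 × 6.2602% = 8.66%

8.66%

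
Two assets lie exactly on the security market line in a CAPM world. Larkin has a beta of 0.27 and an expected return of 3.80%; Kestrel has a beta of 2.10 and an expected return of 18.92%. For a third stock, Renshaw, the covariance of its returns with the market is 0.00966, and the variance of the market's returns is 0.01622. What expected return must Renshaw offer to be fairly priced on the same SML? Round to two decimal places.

MRP = (18.92% − 3.80%) / (2.10 − 0.27) = 8.2623%
R_f = 3.80% − 0.27 × 8.2623% = 1.5692%
β_Renshaw = Cov / Var(R_m) = 0.00966 / 0.01622 = 0.5956
E(R_Renshaw) = R_f + β × MRP = 1.5692% + 0.5956 × 8.2623% = 6.49%

6.49%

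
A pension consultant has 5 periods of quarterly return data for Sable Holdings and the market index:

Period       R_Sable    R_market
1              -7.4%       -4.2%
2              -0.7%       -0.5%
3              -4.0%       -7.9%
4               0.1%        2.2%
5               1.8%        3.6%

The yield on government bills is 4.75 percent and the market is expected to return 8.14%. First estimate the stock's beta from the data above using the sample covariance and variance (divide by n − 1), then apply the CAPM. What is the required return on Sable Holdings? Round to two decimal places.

Mean R_i = (-7.4 − 0.7 − 4.0 + 0.1 + 1.8) / 5 = -2.0400%
Mean R_m = (-4.2 − 0.5 − 7.9 + 2.2 + 3.6) / 5 = -1.3600%
Σ(R_i − R̄_i)(R_m − R̄_m) = 55.8580  ⇒  Cov = 55.8580 / 4 = 13.9645
Σ(R_m − R̄_m)² = 88.8520  ⇒  Var(R_m) = 88.8520 / 4 = 22.2130
β = Cov / Var(R_m) = 13.9645 / 22.2130 = 0.6287
MRP = 8.14% − 4.75% = 3.39%
E(R) = R_f + β × MRP = 4.75% + 0.6287 × 3.39% = 6.88%

6.88%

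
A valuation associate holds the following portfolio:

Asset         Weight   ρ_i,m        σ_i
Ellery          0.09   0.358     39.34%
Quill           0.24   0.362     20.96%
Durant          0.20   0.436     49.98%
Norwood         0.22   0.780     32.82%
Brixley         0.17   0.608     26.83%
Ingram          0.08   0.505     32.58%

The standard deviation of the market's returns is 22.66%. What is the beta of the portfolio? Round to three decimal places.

β_Ellery = 0.358 × 39.34% / 22.66% = 0.6215
β_Quill = 0.362 × 20.96% / 22.66% = 0.3348
β_Durant = 0.436 × 49.98% / 22.66% = 0.9617
β_Norwood = 0.780 × 32.82% / 22.66% = 1.1297
β_Brixley = 0.608 × 26.83% / 22.66% = 0.7199
β_Ingram = 0.505 × 32.58% / 22.66% = 0.7261
β_P = Σ w_i β_i = 0.09×0.6215 + 0.24×0.3348 + 0.20×0.9617 + 0.22×1.1297 + 0.17×0.7199 + 0.08×0.7261 = 0.7576

0.758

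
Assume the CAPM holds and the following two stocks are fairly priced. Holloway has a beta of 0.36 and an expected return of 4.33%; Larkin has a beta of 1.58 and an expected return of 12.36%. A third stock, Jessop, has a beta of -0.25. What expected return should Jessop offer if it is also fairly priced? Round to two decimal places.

0.32%

MRP (SML slope) = (12.36% − 4.33%) / (1.58 − 0.36) = 8.03% / 1.22 = 6.5820%
R_f (intercept) = 4.33% − 0.36 × 6.5820% = 1.9605%
E(R_Jessop) = R_f + β × MRP = 1.9605% + -0.25 × 6.5820% = 0.32%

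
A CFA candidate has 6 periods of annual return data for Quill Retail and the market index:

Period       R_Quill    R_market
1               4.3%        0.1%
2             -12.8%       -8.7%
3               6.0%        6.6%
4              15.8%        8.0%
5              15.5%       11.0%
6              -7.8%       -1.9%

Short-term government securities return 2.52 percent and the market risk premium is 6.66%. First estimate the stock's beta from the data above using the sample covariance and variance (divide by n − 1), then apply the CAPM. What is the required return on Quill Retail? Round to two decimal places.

Mean R_i = (4.3 − 12.8 + 6.0 + 15.8 + 15.5 − 7.8) / 6 = 3.5000%
Mean R_m = (0.1 − 8.7 + 6.6 + 8.0 + 11.0 − 1.9) / 6 = 2.5167%
Σ(R_i − R̄_i)(R_m − R̄_m) = 410.2600  ⇒  Cov = 410.2600 / 5 = 82.0520
Σ(R_m − R̄_m)² = 269.8683  ⇒  Var(R_m) = 269.8683 / 5 = 53.9737
β = Cov / Var(R_m) = 82.0520 / 53.9737 = 1.5202
E(R) = R_f + β × MRP = 2.52% + 1.5202 × 6.66% = 12.64%

12.64%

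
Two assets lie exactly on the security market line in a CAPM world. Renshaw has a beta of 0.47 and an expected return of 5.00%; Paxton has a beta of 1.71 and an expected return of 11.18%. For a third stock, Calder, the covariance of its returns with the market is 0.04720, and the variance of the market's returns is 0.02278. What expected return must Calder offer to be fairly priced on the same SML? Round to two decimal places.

12.98%

MRP = (11.18% − 5.00%) / (1.71 − 0.47) = 4.9839%
R_f = 5.00% − 0.47 × 4.9839% = 2.6576%
β_Calder = Cov / Var(R_m) = 0.04720 / 0.02278 = 2.0720
E(R_Calder) = R_f + β × MRP = 2.6576% + 2.0720 × 4.9839% = 12.98%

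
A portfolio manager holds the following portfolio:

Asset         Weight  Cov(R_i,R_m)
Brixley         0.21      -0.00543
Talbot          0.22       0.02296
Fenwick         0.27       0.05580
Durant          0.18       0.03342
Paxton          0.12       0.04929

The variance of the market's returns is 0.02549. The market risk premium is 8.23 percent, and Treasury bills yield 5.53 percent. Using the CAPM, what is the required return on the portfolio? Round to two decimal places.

15.51%

β_Brixley = -0.00543 / 0.02549 = -0.2130
β_Talbot = 0.02296 / 0.02549 = 0.9007
β_Fenwick = 0.05580 / 0.02549 = 2.1891
β_Durant = 0.03342 / 0.02549 = 1.3111
β_Paxton = 0.04929 / 0.02549 = 1.9337
β_P = Σ w_i β_i = 0.21×-0.2130 + 0.22×0.9007 + 0.27×2.1891 + 0.18×1.3111 + 0.12×1.9337 = 1.2125
E(R_P) = R_f + β_P × MRP = 5.53% + 1.2125 × 8.23% = 15.51%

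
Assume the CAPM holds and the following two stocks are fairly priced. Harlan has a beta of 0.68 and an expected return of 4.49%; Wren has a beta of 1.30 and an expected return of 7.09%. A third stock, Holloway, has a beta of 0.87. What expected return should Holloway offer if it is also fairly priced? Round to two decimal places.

5.29%

MRP (SML slope) = (7.09% − 4.49%) / (1.30 − 0.68) = 2.60% / 0.62 = 4.1935%
R_f (intercept) = 4.49% − 0.68 × 4.1935% = 1.6384%
E(R_Holloway) = R_f + β × MRP = 1.6384% + 0.87 × 4.1935% = 5.29%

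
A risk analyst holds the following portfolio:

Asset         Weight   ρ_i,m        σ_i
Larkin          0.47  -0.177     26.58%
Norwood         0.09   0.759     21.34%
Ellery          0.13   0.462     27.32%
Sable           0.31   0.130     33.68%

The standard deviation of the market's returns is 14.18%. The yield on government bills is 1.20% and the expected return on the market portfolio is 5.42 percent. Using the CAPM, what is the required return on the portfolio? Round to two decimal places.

β_Larkin = -0.177 × 26.58% / 14.18% = -0.3318
β_Norwood = 0.759 × 21.34% / 14.18% = 1.1422
β_Ellery = 0.462 × 27.32% / 14.18% = 0.8901
β_Sable = 0.130 × 33.68% / 14.18% = 0.3088
β_P = Σ w_i β_i = 0.47×-0.3318 + 0.09×1.1422 + 0.13×0.8901 + 0.31×0.3088 = 0.1583
MRP = 5.42% − 1.20% = 4.22%
E(R_P) = R_f + β_P × MRP = 1.20% + 0.1583 × 4.22% = 1.87%

1.87%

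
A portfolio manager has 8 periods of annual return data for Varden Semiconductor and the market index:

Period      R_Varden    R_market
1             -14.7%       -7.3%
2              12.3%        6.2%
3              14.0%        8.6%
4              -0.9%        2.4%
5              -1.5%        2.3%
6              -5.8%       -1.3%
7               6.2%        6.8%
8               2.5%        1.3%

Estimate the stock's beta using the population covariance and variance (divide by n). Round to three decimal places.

Mean R_i = (-14.7 + 12.3 + 14.0 − 0.9 − 1.5 − 5.8 + 6.2 + 2.5) / 8 = 1.5125%
Mean R_m = (-7.3 + 6.2 + 8.6 + 2.4 + 2.3 − 1.3 + 6.8 + 1.3) / 8 = 2.3750%
Σ(R_i − R̄_i)(R_m − R̄_m) = 322.5725  ⇒  Cov = 322.5725 / 8 = 40.3216
Σ(R_m − R̄_m)² = 181.2350  ⇒  Var(R_m) = 181.2350 / 8 = 22.6544
β = Cov / Var(R_m) = 40.3216 / 22.6544 = 1.7799

1.780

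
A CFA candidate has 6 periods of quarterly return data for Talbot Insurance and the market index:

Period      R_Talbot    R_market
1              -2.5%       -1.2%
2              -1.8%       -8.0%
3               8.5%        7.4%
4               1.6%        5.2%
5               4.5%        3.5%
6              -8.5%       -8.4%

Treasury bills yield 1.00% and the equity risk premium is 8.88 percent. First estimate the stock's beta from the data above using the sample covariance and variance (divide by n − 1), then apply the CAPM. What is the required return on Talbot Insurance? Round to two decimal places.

7.81%

Mean R_i = (-2.5 − 1.8 + 8.5 + 1.6 + 4.5 − 8.5) / 6 = 0.3000%
Mean R_m = (-1.2 − 8.0 + 7.4 + 5.2 + 3.5 − 8.4) / 6 = -0.2500%
Σ(R_i − R̄_i)(R_m − R̄_m) = 176.2200  ⇒  Cov = 176.2200 / 5 = 35.2440
Σ(R_m − R̄_m)² = 229.6750  ⇒  Var(R_m) = 229.6750 / 5 = 45.9350
β = Cov / Var(R_m) = 35.2440 / 45.9350 = 0.7673
E(R) = R_f + β × MRP = 1.00% + 0.7673 × 8.88% = 7.81%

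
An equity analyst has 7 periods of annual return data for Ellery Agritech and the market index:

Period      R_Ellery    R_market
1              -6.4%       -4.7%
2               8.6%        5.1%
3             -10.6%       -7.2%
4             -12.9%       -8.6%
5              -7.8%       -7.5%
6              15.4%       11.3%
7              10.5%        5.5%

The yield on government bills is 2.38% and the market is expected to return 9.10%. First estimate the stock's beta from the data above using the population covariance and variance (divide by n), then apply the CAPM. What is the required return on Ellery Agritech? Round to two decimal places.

12.01%

Mean R_i = (-6.4 + 8.6 − 10.6 − 12.9 − 7.8 + 15.4 + 10.5) / 7 = -0.4571%
Mean R_m = (-4.7 + 5.1 − 7.2 − 8.6 − 7.5 + 11.3 + 5.5) / 7 = -0.8714%
Σ(R_i − R̄_i)(R_m − R̄_m) = 548.6814  ⇒  Cov = 548.6814 / 7 = 78.3831
Σ(R_m − R̄_m)² = 382.7743  ⇒  Var(R_m) = 382.7743 / 7 = 54.6820
β = Cov / Var(R_m) = 78.3831 / 54.6820 = 1.4334
MRP = 9.10% − 2.38% = 6.72%
E(R) = R_f + β × MRP = 2.38% + 1.4334 × 6.72% = 12.01%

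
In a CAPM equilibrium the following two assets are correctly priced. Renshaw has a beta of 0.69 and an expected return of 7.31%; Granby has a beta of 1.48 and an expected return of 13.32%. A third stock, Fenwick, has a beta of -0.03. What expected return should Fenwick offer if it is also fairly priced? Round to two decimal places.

MRP (SML slope) = (13.32% − 7.31%) / (1.48 − 0.69) = 6.01% / 0.79 = 7.6076%
R_f (intercept) = 7.31% − 0.69 × 7.6076% = 2.0608%
E(R_Fenwick) = R_f + β × MRP = 2.0608% + -0.03 × 7.6076% = 1.83%

1.83%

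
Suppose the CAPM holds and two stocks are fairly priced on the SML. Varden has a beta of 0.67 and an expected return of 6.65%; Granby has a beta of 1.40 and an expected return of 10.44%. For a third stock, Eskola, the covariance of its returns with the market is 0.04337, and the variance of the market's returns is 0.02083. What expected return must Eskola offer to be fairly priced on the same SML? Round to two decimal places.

13.98%

MRP = (10.44% − 6.65%) / (1.40 − 0.67) = 5.1918%
R_f = 6.65% − 0.67 × 5.1918% = 3.1715%
β_Eskola = Cov / Var(R_m) = 0.04337 / 0.02083 = 2.0821
E(R_Eskola) = R_f + β × MRP = 3.1715% + 2.0821 × 5.1918% = 13.98%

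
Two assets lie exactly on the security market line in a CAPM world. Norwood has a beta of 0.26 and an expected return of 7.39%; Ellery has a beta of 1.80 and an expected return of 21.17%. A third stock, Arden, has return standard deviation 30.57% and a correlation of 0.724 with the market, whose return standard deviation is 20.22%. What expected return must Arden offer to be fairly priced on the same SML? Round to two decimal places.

14.86%

MRP = (21.17% − 7.39%) / (1.80 − 0.26) = 8.9481%
R_f = 7.39% − 0.26 × 8.9481% = 5.0635%
β_Arden = ρ·σ_i/σ_m = 0.724 × 30.57 / 20.22 = 1.0946
E(R_Arden) = R_f + β × MRP = 5.0635% + 1.0946 × 8.9481% = 14.86%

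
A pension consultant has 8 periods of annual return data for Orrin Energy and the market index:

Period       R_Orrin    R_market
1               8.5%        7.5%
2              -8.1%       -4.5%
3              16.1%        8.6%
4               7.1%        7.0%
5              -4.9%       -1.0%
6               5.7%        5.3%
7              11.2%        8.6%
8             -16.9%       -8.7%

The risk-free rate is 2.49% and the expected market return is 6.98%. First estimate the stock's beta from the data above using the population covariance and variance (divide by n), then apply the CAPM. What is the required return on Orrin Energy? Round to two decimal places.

Mean R_i = (8.5 − 8.1 + 16.1 + 7.1 − 4.9 + 5.7 + 11.2 − 16.9) / 8 = 2.3375%
Mean R_m = (7.5 − 4.5 + 8.6 + 7.0 − 1.0 + 5.3 + 8.6 − 8.7) / 8 = 2.8500%
Σ(R_i − R̄_i)(R_m − R̄_m) = 513.5250  ⇒  Cov = 513.5250 / 8 = 64.1906
Σ(R_m − R̄_m)² = 313.2200  ⇒  Var(R_m) = 313.2200 / 8 = 39.1525
β = Cov / Var(R_m) = 64.1906 / 39.1525 = 1.6395
MRP = 6.98% − 2.49% = 4.49%
E(R) = R_f + β × MRP = 2.49% + 1.6395 × 4.49% = 9.85%

9.85%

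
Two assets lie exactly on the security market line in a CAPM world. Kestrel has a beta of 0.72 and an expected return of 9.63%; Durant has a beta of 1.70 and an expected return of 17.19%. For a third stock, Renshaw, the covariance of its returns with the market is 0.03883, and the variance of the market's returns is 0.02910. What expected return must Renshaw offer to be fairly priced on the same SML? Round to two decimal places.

MRP = (17.19% − 9.63%) / (1.70 − 0.72) = 7.7143%
R_f = 9.63% − 0.72 × 7.7143% = 4.0757%
β_Renshaw = Cov / Var(R_m) = 0.03883 / 0.02910 = 1.3344
E(R_Renshaw) = R_f + β × MRP = 4.0757% + 1.3344 × 7.7143% = 14.37%

14.37%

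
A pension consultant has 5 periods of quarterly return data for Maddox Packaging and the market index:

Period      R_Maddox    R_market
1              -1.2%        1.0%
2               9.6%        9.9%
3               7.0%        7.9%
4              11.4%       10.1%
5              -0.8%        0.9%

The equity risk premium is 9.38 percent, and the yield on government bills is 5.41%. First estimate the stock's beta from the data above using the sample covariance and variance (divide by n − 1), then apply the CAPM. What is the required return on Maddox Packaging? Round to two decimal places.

Mean R_i = (-1.2 + 9.6 + 7.0 + 11.4 − 0.8) / 5 = 5.2000%
Mean R_m = (1.0 + 9.9 + 7.9 + 10.1 + 0.9) / 5 = 5.9600%
Σ(R_i − R̄_i)(R_m − R̄_m) = 108.6000  ⇒  Cov = 108.6000 / 4 = 27.1500
Σ(R_m − R̄_m)² = 86.6320  ⇒  Var(R_m) = 86.6320 / 4 = 21.6580
β = Cov / Var(R_m) = 27.1500 / 21.6580 = 1.2536
E(R) = R_f + β × MRP = 5.41% + 1.2536 × 9.38% = 17.17%

17.17%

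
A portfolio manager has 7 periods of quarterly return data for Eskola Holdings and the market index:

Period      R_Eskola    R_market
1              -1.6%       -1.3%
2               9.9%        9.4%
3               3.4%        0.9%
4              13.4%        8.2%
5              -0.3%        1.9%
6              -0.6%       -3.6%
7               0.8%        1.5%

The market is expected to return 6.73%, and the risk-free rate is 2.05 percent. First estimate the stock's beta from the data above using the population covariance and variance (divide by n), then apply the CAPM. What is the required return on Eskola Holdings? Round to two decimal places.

7.23%

Mean R_i = (-1.6 + 9.9 + 3.4 + 13.4 − 0.3 − 0.6 + 0.8) / 7 = 3.5714%
Mean R_m = (-1.3 + 9.4 + 0.9 + 8.2 + 1.9 − 3.6 + 1.5) / 7 = 2.4286%
Σ(R_i − R̄_i)(R_m − R̄_m) = 150.1557  ⇒  Cov = 150.1557 / 7 = 21.4508
Σ(R_m − R̄_m)² = 135.6343  ⇒  Var(R_m) = 135.6343 / 7 = 19.3763
β = Cov / Var(R_m) = 21.4508 / 19.3763 = 1.1071
MRP = 6.73% − 2.05% = 4.68%
E(R) = R_f + β × MRP = 2.05% + 1.1071 × 4.68% = 7.23%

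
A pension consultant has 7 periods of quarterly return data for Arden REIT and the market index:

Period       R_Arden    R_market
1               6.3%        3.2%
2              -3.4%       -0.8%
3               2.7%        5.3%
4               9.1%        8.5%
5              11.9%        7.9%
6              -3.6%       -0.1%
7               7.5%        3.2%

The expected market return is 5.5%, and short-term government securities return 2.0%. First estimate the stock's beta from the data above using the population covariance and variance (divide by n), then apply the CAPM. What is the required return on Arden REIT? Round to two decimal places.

Mean R_i = (6.3 − 3.4 + 2.7 + 9.1 + 11.9 − 3.6 + 7.5) / 7 = 4.3571%
Mean R_m = (3.2 − 0.8 + 5.3 + 8.5 + 7.9 − 0.1 + 3.2) / 7 = 3.8857%
Σ(R_i − R̄_i)(R_m − R̄_m) = 114.3957  ⇒  Cov = 114.3957 / 7 = 16.3422
Σ(R_m − R̄_m)² = 78.1886  ⇒  Var(R_m) = 78.1886 / 7 = 11.1698
β = Cov / Var(R_m) = 16.3422 / 11.1698 = 1.4631
MRP = 5.5% − 2.0% = 3.50%
E(R) = R_f + β × MRP = 2.0% + 1.4631 × 3.5% = 7.12%

7.12%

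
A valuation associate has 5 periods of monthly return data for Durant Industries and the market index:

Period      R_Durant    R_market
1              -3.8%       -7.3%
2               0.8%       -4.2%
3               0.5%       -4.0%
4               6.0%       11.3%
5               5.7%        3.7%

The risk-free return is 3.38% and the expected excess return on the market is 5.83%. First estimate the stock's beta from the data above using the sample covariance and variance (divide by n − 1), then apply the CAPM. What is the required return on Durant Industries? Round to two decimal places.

6.25%

Mean R_i = (-3.8 + 0.8 + 0.5 + 6.0 + 5.7) / 5 = 1.8400%
Mean R_m = (-7.3 − 4.2 − 4.0 + 11.3 + 3.7) / 5 = -0.1000%
Σ(R_i − R̄_i)(R_m − R̄_m) = 112.1900  ⇒  Cov = 112.1900 / 4 = 28.0475
Σ(R_m − R̄_m)² = 228.2600  ⇒  Var(R_m) = 228.2600 / 4 = 57.0650
β = Cov / Var(R_m) = 28.0475 / 57.0650 = 0.4915
E(R) = R_f + β × MRP = 3.38% + 0.4915 × 5.83% = 6.25%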